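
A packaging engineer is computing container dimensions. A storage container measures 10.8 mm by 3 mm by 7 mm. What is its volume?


Shape: rectangular prism
l = 10.8 mm, w = 3 mm, h = 7 mm
Formula: V = l * w * h
V = 10.8 * 3 * 7
V = 32.4 * 7
V = 226.8
226.8 mm^3


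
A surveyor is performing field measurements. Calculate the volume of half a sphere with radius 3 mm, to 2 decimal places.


Shape: hemisphere (half of a sphere)
Radius r = 3 mm
Formula: V = (1/2) * (4/3) * pi * r^3 = (2/3) * pi * r^3
r^3 = 27
(2/3) * 27 = 18
V = 18 * pi
V = 56.55
56.55 mm^3


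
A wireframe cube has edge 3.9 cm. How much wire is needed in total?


Shape: cube
Side s = 3.9 cm
A cube has 12 edges, all equal.
Formula: total edge length = 12 * s
Total = 12 * 3.9
Total = 46.8
46.8 cm


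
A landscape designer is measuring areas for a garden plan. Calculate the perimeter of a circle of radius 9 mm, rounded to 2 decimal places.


Shape: circle
Radius r = 9 mm
Formula: C = 2 * pi * r
C = 2 * pi * 9
C = 18 * pi
C = 56.55
56.55 mm


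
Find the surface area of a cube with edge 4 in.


Shape: cube
Side s = 4 in
A cube has 6 square faces.
Formula: SA = 6 * s^2
s^2 = 16
SA = 6 * 16
SA = 96
96 in^2


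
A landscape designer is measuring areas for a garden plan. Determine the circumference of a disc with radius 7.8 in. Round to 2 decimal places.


Shape: circle
Radius r = 7.8 in
Formula: C = 2 * pi * r
C = 2 * pi * 7.8
C = 15.6 * pi
C = 49.01
49.01 in


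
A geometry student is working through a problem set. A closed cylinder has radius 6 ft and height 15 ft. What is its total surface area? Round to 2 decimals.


Shape: closed cylinder
Radius r = 6 ft, Height h = 15 ft
Formula: SA = 2*pi*r^2 + 2*pi*r*h = 2*pi*r*(r + h)
r + h = 21
2 * r * (r + h) = 2 * 6 * 21 = 252
SA = 252 * pi
SA = 791.68
791.68 ft^2


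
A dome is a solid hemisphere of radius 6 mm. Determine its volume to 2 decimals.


Shape: hemisphere (half of a sphere)
Radius r = 6 mm
Formula: V = (1/2) * (4/3) * pi * r^3 = (2/3) * pi * r^3
r^3 = 216
(2/3) * 216 = 144
V = 144 * pi
V = 452.39
452.39 mm^3


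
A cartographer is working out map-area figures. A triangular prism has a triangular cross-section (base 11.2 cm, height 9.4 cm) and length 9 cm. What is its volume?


Shape: triangular prism
Triangle base = 11.2 cm, triangle height = 9.4 cm, prism length L = 9 cm
Formula: V = (1/2 * b * h_tri) * L
Cross-section area = 0.5 * 11.2 * 9.4 = 52.64
V = 52.64 * 9
V = 473.76
473.76 cm^3


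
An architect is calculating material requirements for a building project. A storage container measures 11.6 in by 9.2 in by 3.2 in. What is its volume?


Shape: rectangular prism
l = 11.6 in, w = 9.2 in, h = 3.2 in
Formula: V = l * w * h
V = 11.6 * 9.2 * 3.2
V = 106.72 * 3.2
V = 341.504
341.504 in^3


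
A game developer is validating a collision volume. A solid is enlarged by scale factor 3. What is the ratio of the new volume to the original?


Linear scale factor k = 3
Rule: under a linear scaling by k, volumes scale by k^3.
k^3 = 3 * 3 * 3
k^3 = 9 * 3
k^3 = 27
Volume scales by a factor of 27.
27 (dimensionless)


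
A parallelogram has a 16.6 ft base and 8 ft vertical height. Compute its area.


Shape: parallelogram
Base b = 16.6 ft, Height h = 8 ft
Formula: A = b * h
A = 16.6 * 8
A = 132.8
132.8 ft^2


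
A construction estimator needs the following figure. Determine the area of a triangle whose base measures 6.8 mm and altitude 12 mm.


Shape: triangle
Base b = 6.8 mm, Height h = 12 mm
Formula: A = (1/2) * b * h
A = 0.5 * 6.8 * 12
A = 0.5 * 81.6
A = 40.8
40.8 mm^2


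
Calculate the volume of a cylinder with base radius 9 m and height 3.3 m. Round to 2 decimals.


Shape: cylinder
Radius r = 9 m, Height h = 3.3 m
Formula: V = pi * r^2 * h
r^2 = 81
V = pi * 81 * 3.3
V = 267.3 * pi
V = 839.75
839.75 m^3


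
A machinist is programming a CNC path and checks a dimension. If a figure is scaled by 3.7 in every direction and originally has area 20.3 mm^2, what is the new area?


Linear scale factor k = 3.7
Original area = 20.3 mm^2
Rule: under a linear scaling by k, areas scale by k^2.
k^2 = 3.7^2 = 13.69
New area = 20.3 * 13.69
New area = 277.907
277.907 mm^2


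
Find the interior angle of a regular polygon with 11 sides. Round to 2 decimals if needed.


Shape: regular hendecagon (11 sides)
Formula: interior angle = (n - 2) * 180 / n
(n - 2) = 9
(n - 2) * 180 = 1620
angle = 1620 / 11
angle = 147.27
147.27 degrees


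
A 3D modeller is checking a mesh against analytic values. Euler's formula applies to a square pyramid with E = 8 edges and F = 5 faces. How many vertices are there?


Polyhedron: square pyramid
Euler's formula for convex polyhedra: V - E + F = 2
Given: E = 8 edges and F = 5 faces
Solve for V:
V = 2 + E - F = 2 + 8 - 5 = 5
5 vertices


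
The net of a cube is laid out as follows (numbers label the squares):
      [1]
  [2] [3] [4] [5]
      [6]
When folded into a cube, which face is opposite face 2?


Net: cross layout. Take square 3 as the base (bottom).
Fold the four squares in the horizontal row up around 3: 2 -> left, 4 -> right, 5 wraps to the top.
Fold 1 and 6 up from 3: 1 -> back, 6 -> front.
Opposite pairs are therefore: (1, 6), (2, 4), (3, 5).
Face 2 is opposite face 4.
face 4


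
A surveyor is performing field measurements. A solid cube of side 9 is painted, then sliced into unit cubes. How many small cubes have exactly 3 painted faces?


Large cube: 9 x 9 x 9, cut into unit cubes.
Cubes with 3 painted faces are at the corners. A cube always has 8 corners.
Count = 8
8 unit cubes


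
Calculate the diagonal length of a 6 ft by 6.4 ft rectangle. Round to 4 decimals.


Shape: rectangle (diagonal via Pythagoras)
Sides: 6 ft and 6.4 ft
Formula: d = sqrt(l^2 + w^2)
l^2 = 36, w^2 = 40.96
l^2 + w^2 = 76.96
d = sqrt(76.96)
d = 8.7727
8.7727 ft


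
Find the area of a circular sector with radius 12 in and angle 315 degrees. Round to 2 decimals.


Shape: circular sector
Radius r = 12 in, Angle = 315 degrees
Formula: A = (angle/360) * pi * r^2
r^2 = 144
Fraction of circle = 315/360
A = (315/360) * pi * 144
A = 126 * pi
A = 395.84
395.84 in^2


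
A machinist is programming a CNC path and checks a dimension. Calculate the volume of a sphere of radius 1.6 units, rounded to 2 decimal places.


Shape: sphere
Radius r = 1.6 units
Formula: V = (4/3) * pi * r^3
r^3 = 4.096
(4/3) * 4.096 = 5.461333
V = 5.461333 * pi
V = 17.16
17.16 units^3


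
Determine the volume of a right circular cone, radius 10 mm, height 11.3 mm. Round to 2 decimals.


Shape: cone
Radius r = 10 mm, Height h = 11.3 mm
Formula: V = (1/3) * pi * r^2 * h
r^2 = 100
pi * r^2 * h = pi * 100 * 11.3 = 1130 * pi
V = 1130 * pi / 3
V = 1183.33
1183.33 mm^3


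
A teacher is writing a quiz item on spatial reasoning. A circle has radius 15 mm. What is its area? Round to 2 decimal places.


Shape: circle
Radius r = 15 mm
Formula: A = pi * r^2
r^2 = 15^2 = 225
A = pi * 225
A = 706.86
706.86 mm^2


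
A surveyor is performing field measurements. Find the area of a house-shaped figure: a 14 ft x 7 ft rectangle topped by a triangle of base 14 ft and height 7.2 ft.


Composite shape: rectangle + triangle
Rectangle area = 14 * 7 = 98
Triangle area = 0.5 * 14 * 7.2 = 50.4
Total = 98 + 50.4
Total = 148.4
148.4 ft^2


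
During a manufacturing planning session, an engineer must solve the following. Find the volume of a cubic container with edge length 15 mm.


Shape: cube
Side s = 15 mm
Formula: V = s^3
V = 15 * 15 * 15
V = 225 * 15
V = 3375
3375 mm^3


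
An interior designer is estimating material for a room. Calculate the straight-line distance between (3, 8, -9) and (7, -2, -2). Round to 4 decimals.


3D distance between two points
P1 = (3, 8, -9), P2 = (7, -2, -2)
Formula: d = sqrt((x2-x1)^2 + (y2-y1)^2 + (z2-z1)^2)
dx = 7 - 3 = 4
dy = -2 - 8 = -10
dz = -2 - -9 = 7
dx^2 + dy^2 + dz^2 = 16 + 100 + 49 = 165
d = sqrt(165)
d = 12.8452
12.8452 units


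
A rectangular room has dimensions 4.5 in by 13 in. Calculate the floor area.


Shape: rectangle
Length l = 4.5 in, Width w = 13 in
Formula: A = l * w
A = 4.5 * 13
A = 58.5
58.5 in^2


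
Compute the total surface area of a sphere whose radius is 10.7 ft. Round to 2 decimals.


Shape: sphere
Radius r = 10.7 ft
Formula: SA = 4 * pi * r^2
r^2 = 114.49
SA = 4 * pi * 114.49
SA = 457.96 * pi
SA = 1438.72
1438.72 ft^2


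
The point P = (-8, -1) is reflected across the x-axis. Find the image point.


Transformation: reflection
Original point: (-8, -1)
Rule for reflection over the x-axis: (x, y) -> (x, -y)
Apply: (-8, -1) -> (-8, 1)
(-8, 1)


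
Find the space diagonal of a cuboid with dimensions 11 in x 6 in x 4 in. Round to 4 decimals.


Shape: rectangular box (space diagonal)
l = 11 in, w = 6 in, h = 4 in
Visualize: the diagonal of the base, then a right triangle with that diagonal and the height.
Formula: d = sqrt(l^2 + w^2 + h^2)
l^2 + w^2 + h^2 = 121 + 36 + 16 = 173
d = sqrt(173)
d = 13.1529
13.1529 in


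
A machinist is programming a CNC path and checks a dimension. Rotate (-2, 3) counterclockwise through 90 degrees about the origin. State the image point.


Transformation: rotation about the origin
Original point: (-2, 3)
Rule for 90 deg counterclockwise: (x, y) -> (-y, x)
Apply: (-2, 3) -> (-3, -2)
(-3, -2)


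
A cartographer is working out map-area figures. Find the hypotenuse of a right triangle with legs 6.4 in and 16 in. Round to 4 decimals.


Shape: right triangle
Legs a = 6.4 in, b = 16 in
Formula: c = sqrt(a^2 + b^2)
a^2 = 40.96, b^2 = 256
a^2 + b^2 = 296.96
c = sqrt(296.96)
c = 17.2325
17.2325 in


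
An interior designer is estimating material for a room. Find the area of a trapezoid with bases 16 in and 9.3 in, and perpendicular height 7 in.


Shape: trapezoid
Parallel sides a = 16 in, b = 9.3 in; Height h = 7 in
Formula: A = (a + b) * h / 2
a + b = 16 + 9.3 = 25.3
A = 25.3 * 7 / 2
A = 177.1 / 2
A = 88.55
88.55 in^2


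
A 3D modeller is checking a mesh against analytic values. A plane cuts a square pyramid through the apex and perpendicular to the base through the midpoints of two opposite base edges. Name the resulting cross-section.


Solid: square pyramid
Cutting plane: through the apex and perpendicular to the base through the midpoints of two opposite base edges
Visualize the intersection of the plane with the solid's surface.
The boundary of the cut region is a isosceles triangle.
isosceles triangle


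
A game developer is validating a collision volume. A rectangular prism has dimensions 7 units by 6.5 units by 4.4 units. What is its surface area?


Shape: rectangular prism
l = 7 units, w = 6.5 units, h = 4.4 units
Formula: SA = 2(lw + lh + wh)
lw = 45.5, lh = 30.8, wh = 28.6
lw + lh + wh = 104.9
SA = 2 * 104.9
SA = 209.8
209.8 units^2


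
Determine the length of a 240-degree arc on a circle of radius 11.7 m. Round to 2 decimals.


Shape: circular arc
Radius r = 11.7 m, Angle = 240 degrees
Formula: L = (angle/360) * 2 * pi * r
2 * pi * r = 23.4 * pi
L = (240/360) * 23.4 * pi
L = 15.6 * pi
L = 49.01
49.01 m


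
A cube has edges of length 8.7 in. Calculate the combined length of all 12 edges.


Shape: cube
Side s = 8.7 in
A cube has 12 edges, all equal.
Formula: total edge length = 12 * s
Total = 12 * 8.7
Total = 104.4
104.4 in


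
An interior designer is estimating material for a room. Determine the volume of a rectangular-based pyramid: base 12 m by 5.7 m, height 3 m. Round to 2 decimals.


Shape: rectangular pyramid
Base: 12 m x 5.7 m, Height h = 3 m
Formula: V = (1/3) * base_area * h
base_area = 12 * 5.7 = 68.4
base_area * h = 68.4 * 3 = 205.2
V = 205.2 / 3
V = 68.4
68.4 m^3


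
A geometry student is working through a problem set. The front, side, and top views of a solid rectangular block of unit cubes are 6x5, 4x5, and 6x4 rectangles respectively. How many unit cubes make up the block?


Orthographic views of a solid rectangular block:
Front view 6 x 5 -> length = 6, height = 5
Side view 4 x 5 -> width = 4, height = 5 (consistent)
Top view 6 x 4 -> confirms length = 6, width = 4
The block is 6 x 4 x 5.
Total unit cubes = 6 * 4 * 5 = 120
120 unit cubes


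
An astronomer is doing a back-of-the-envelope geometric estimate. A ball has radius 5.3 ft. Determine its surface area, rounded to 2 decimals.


Shape: sphere
Radius r = 5.3 ft
Formula: SA = 4 * pi * r^2
r^2 = 28.09
SA = 4 * pi * 28.09
SA = 112.36 * pi
SA = 352.99
352.99 ft^2


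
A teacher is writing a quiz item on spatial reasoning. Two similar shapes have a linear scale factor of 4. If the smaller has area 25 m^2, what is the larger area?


Linear scale factor k = 4
Original area = 25 m^2
Rule: under a linear scaling by k, areas scale by k^2.
k^2 = 4^2 = 16
New area = 25 * 16
New area = 400
400 m^2


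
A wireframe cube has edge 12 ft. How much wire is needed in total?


Shape: cube
Side s = 12 ft
A cube has 12 edges, all equal.
Formula: total edge length = 12 * s
Total = 12 * 12
Total = 144
144 ft


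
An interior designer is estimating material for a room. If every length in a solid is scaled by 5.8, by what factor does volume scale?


Linear scale factor k = 5.8
Rule: under a linear scaling by k, volumes scale by k^3.
k^3 = 5.8 * 5.8 * 5.8
k^3 = 33.64 * 5.8
k^3 = 195.112
Volume scales by a factor of 195.112.
195.112 (dimensionless)


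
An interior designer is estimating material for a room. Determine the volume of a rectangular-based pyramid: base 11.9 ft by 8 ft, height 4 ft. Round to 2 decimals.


Shape: rectangular pyramid
Base: 11.9 ft x 8 ft, Height h = 4 ft
Formula: V = (1/3) * base_area * h
base_area = 11.9 * 8 = 95.2
base_area * h = 95.2 * 4 = 380.8
V = 380.8 / 3
V = 126.93
126.93 ft^3


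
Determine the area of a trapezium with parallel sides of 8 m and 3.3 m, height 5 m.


Shape: trapezoid
Parallel sides a = 8 m, b = 3.3 m; Height h = 5 m
Formula: A = (a + b) * h / 2
a + b = 8 + 3.3 = 11.3
A = 11.3 * 5 / 2
A = 56.5 / 2
A = 28.25
28.25 m^2


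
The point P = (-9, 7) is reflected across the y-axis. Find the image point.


Transformation: reflection
Original point: (-9, 7)
Rule for reflection over the y-axis: (x, y) -> (-x, y)
Apply: (-9, 7) -> (9, 7)
(9, 7)


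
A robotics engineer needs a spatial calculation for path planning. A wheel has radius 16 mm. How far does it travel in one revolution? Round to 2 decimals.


Shape: circle
Radius r = 16 mm
Formula: C = 2 * pi * r
C = 2 * pi * 16
C = 32 * pi
C = 100.53
100.53 mm


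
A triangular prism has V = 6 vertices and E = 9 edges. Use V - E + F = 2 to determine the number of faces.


Polyhedron: triangular prism
Euler's formula for convex polyhedra: V - E + F = 2
Given: V = 6 vertices and E = 9 edges
Solve for F:
F = 2 + E - V = 2 + 9 - 6 = 5
5 faces


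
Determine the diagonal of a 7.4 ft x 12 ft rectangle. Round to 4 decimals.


Shape: rectangle (diagonal via Pythagoras)
Sides: 7.4 ft and 12 ft
Formula: d = sqrt(l^2 + w^2)
l^2 = 54.76, w^2 = 144
l^2 + w^2 = 198.76
d = sqrt(198.76)
d = 14.0982
14.0982 ft


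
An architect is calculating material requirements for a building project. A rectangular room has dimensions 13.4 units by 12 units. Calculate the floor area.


Shape: rectangle
Length l = 13.4 units, Width w = 12 units
Formula: A = l * w
A = 13.4 * 12
A = 160.8
160.8 units^2


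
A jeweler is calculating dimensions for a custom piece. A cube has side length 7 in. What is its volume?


Shape: cube
Side s = 7 in
Formula: V = s^3
V = 7 * 7 * 7
V = 49 * 7
V = 343
343 in^3


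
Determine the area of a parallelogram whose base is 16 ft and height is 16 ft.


Shape: parallelogram
Base b = 16 ft, Height h = 16 ft
Formula: A = b * h
A = 16 * 16
A = 256
256 ft^2


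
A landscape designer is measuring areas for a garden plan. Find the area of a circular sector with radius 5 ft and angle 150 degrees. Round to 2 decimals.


Shape: circular sector
Radius r = 5 ft, Angle = 150 degrees
Formula: A = (angle/360) * pi * r^2
r^2 = 25
Fraction of circle = 150/360
A = (150/360) * pi * 25
A = 10.416667 * pi
A = 32.72
32.72 ft^2


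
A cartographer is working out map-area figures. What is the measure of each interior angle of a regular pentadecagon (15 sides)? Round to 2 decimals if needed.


Shape: regular pentadecagon (15 sides)
Formula: interior angle = (n - 2) * 180 / n
(n - 2) = 13
(n - 2) * 180 = 2340
angle = 2340 / 15
angle = 156
156 degrees


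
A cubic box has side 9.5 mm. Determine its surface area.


Shape: cube
Side s = 9.5 mm
A cube has 6 square faces.
Formula: SA = 6 * s^2
s^2 = 90.25
SA = 6 * 90.25
SA = 541.5
541.5 mm^2


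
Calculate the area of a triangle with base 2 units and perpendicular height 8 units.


Shape: triangle
Base b = 2 units, Height h = 8 units
Formula: A = (1/2) * b * h
A = 0.5 * 2 * 8
A = 0.5 * 16
A = 8
8 units^2


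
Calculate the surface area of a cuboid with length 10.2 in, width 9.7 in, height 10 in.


Shape: rectangular prism
l = 10.2 in, w = 9.7 in, h = 10 in
Formula: SA = 2(lw + lh + wh)
lw = 98.94, lh = 102, wh = 97
lw + lh + wh = 297.94
SA = 2 * 297.94
SA = 595.88
595.88 in^2


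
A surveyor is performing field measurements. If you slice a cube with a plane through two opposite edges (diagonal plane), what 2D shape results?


Solid: cube
Cutting plane: through two opposite edges (diagonal plane)
Visualize the intersection of the plane with the solid's surface.
The boundary of the cut region is a rectangle.
rectangle


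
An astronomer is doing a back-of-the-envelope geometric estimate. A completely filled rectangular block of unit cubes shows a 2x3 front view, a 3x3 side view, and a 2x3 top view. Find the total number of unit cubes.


Orthographic views of a solid rectangular block:
Front view 2 x 3 -> length = 2, height = 3
Side view 3 x 3 -> width = 3, height = 3 (consistent)
Top view 2 x 3 -> confirms length = 2, width = 3
The block is 2 x 3 x 3.
Total unit cubes = 2 * 3 * 3 = 18
18 unit cubes


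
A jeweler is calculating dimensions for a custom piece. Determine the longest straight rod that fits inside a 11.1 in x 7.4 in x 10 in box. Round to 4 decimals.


Shape: rectangular box (space diagonal)
l = 11.1 in, w = 7.4 in, h = 10 in
Visualize: the diagonal of the base, then a right triangle with that diagonal and the height.
Formula: d = sqrt(l^2 + w^2 + h^2)
l^2 + w^2 + h^2 = 123.21 + 54.76 + 100 = 277.97
d = sqrt(277.97)
d = 16.6724
16.6724 in


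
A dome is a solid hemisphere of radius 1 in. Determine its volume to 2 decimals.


Shape: hemisphere (half of a sphere)
Radius r = 1 in
Formula: V = (1/2) * (4/3) * pi * r^3 = (2/3) * pi * r^3
r^3 = 1
(2/3) * 1 = 0.666667
V = 0.666667 * pi
V = 2.09
2.09 in^3


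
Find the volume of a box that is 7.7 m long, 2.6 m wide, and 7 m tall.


Shape: rectangular prism
l = 7.7 m, w = 2.6 m, h = 7 m
Formula: V = l * w * h
V = 7.7 * 2.6 * 7
V = 20.02 * 7
V = 140.14
140.14 m^3


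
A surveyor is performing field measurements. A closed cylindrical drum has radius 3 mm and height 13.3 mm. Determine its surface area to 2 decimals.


Shape: closed cylinder
Radius r = 3 mm, Height h = 13.3 mm
Formula: SA = 2*pi*r^2 + 2*pi*r*h = 2*pi*r*(r + h)
r + h = 16.3
2 * r * (r + h) = 2 * 3 * 16.3 = 97.8
SA = 97.8 * pi
SA = 307.25
307.25 mm^2


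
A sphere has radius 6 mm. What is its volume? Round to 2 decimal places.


Shape: sphere
Radius r = 6 mm
Formula: V = (4/3) * pi * r^3
r^3 = 216
(4/3) * 216 = 288
V = 288 * pi
V = 904.78
904.78 mm^3


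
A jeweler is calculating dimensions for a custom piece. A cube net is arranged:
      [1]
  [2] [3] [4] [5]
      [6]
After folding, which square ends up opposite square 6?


Net: cross layout. Take square 3 as the base (bottom).
Fold the four squares in the horizontal row up around 3: 2 -> left, 4 -> right, 5 wraps to the top.
Fold 1 and 6 up from 3: 1 -> back, 6 -> front.
Opposite pairs are therefore: (1, 6), (2, 4), (3, 5).
Face 6 is opposite face 1.
face 1


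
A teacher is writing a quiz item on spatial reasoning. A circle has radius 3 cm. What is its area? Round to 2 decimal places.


Shape: circle
Radius r = 3 cm
Formula: A = pi * r^2
r^2 = 3^2 = 9
A = pi * 9
A = 28.27
28.27 cm^2


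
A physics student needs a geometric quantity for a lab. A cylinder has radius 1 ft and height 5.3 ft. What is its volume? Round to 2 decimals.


Shape: cylinder
Radius r = 1 ft, Height h = 5.3 ft
Formula: V = pi * r^2 * h
r^2 = 1
V = pi * 1 * 5.3
V = 5.3 * pi
V = 16.65
16.65 ft^3


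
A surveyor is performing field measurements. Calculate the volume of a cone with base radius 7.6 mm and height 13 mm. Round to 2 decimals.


Shape: cone
Radius r = 7.6 mm, Height h = 13 mm
Formula: V = (1/3) * pi * r^2 * h
r^2 = 57.76
pi * r^2 * h = pi * 57.76 * 13 = 750.88 * pi
V = 750.88 * pi / 3
V = 786.32
786.32 mm^3


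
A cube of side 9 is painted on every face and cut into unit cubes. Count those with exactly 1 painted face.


Large cube: 9 x 9 x 9, cut into unit cubes.
n = 9, so n - 2 = 7
Cubes with 1 painted face lie in the interior of each face.
A cube has 6 faces; each contributes (n - 2)^2 = 49 such cubes.
Count = 6 * 49 = 294
294 unit cubes


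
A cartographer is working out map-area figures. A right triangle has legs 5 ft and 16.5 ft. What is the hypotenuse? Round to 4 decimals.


Shape: right triangle
Legs a = 5 ft, b = 16.5 ft
Formula: c = sqrt(a^2 + b^2)
a^2 = 25, b^2 = 272.25
a^2 + b^2 = 297.25
c = sqrt(297.25)
c = 17.2409
17.2409 ft


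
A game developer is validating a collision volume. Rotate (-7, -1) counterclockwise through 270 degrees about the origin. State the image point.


Transformation: rotation about the origin
Original point: (-7, -1)
Rule for 270 deg counterclockwise: (x, y) -> (y, -x)
Apply: (-7, -1) -> (-1, 7)
(-1, 7)


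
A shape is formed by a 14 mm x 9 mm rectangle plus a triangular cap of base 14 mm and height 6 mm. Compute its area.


Composite shape: rectangle + triangle
Rectangle area = 14 * 9 = 126
Triangle area = 0.5 * 14 * 6 = 42
Total = 126 + 42
Total = 168
168 mm^2


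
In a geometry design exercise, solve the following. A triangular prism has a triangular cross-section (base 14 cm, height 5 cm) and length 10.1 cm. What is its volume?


Shape: triangular prism
Triangle base = 14 cm, triangle height = 5 cm, prism length L = 10.1 cm
Formula: V = (1/2 * b * h_tri) * L
Cross-section area = 0.5 * 14 * 5 = 35
V = 35 * 10.1
V = 353.5
353.5 cm^3


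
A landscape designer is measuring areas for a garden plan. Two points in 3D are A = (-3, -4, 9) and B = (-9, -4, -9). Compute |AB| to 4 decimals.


3D distance between two points
P1 = (-3, -4, 9), P2 = (-9, -4, -9)
Formula: d = sqrt((x2-x1)^2 + (y2-y1)^2 + (z2-z1)^2)
dx = -9 - -3 = -6
dy = -4 - -4 = 0
dz = -9 - 9 = -18
dx^2 + dy^2 + dz^2 = 36 + 0 + 324 = 360
d = sqrt(360)
d = 18.9737
18.9737 units


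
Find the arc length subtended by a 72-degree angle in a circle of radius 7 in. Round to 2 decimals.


Shape: circular arc
Radius r = 7 in, Angle = 72 degrees
Formula: L = (angle/360) * 2 * pi * r
2 * pi * r = 14 * pi
L = (72/360) * 14 * pi
L = 2.8 * pi
L = 8.8
8.8 in


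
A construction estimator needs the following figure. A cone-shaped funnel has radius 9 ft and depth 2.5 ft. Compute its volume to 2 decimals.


Shape: cone
Radius r = 9 ft, Height h = 2.5 ft
Formula: V = (1/3) * pi * r^2 * h
r^2 = 81
pi * r^2 * h = pi * 81 * 2.5 = 202.5 * pi
V = 202.5 * pi / 3
V = 212.06
212.06 ft^3


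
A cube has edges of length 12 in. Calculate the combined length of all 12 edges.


Shape: cube
Side s = 12 in
A cube has 12 edges, all equal.
Formula: total edge length = 12 * s
Total = 12 * 12
Total = 144
144 in


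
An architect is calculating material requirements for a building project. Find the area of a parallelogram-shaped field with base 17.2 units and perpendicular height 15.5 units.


Shape: parallelogram
Base b = 17.2 units, Height h = 15.5 units
Formula: A = b * h
A = 17.2 * 15.5
A = 266.6
266.6 units^2


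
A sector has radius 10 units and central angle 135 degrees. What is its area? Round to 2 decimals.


Shape: circular sector
Radius r = 10 units, Angle = 135 degrees
Formula: A = (angle/360) * pi * r^2
r^2 = 100
Fraction of circle = 135/360
A = (135/360) * pi * 100
A = 37.5 * pi
A = 117.81
117.81 units^2


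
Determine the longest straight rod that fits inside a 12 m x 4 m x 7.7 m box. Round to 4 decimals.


Shape: rectangular box (space diagonal)
l = 12 m, w = 4 m, h = 7.7 m
Visualize: the diagonal of the base, then a right triangle with that diagonal and the height.
Formula: d = sqrt(l^2 + w^2 + h^2)
l^2 + w^2 + h^2 = 144 + 16 + 59.29 = 219.29
d = sqrt(219.29)
d = 14.8084
14.8084 m


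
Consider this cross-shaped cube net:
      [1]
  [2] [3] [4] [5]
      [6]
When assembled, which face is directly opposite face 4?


Net: cross layout. Take square 3 as the base (bottom).
Fold the four squares in the horizontal row up around 3: 2 -> left, 4 -> right, 5 wraps to the top.
Fold 1 and 6 up from 3: 1 -> back, 6 -> front.
Opposite pairs are therefore: (1, 6), (2, 4), (3, 5).
Face 4 is opposite face 2.
face 2


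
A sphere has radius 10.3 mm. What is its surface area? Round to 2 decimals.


Shape: sphere
Radius r = 10.3 mm
Formula: SA = 4 * pi * r^2
r^2 = 106.09
SA = 4 * pi * 106.09
SA = 424.36 * pi
SA = 1333.17
1333.17 mm^2


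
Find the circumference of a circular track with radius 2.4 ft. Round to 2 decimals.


Shape: circle
Radius r = 2.4 ft
Formula: C = 2 * pi * r
C = 2 * pi * 2.4
C = 4.8 * pi
C = 15.08
15.08 ft


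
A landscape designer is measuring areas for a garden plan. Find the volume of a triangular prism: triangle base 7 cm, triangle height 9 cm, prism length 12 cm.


Shape: triangular prism
Triangle base = 7 cm, triangle height = 9 cm, prism length L = 12 cm
Formula: V = (1/2 * b * h_tri) * L
Cross-section area = 0.5 * 7 * 9 = 31.5
V = 31.5 * 12
V = 378
378 cm^3


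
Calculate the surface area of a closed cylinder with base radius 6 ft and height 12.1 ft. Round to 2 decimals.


Shape: closed cylinder
Radius r = 6 ft, Height h = 12.1 ft
Formula: SA = 2*pi*r^2 + 2*pi*r*h = 2*pi*r*(r + h)
r + h = 18.1
2 * r * (r + h) = 2 * 6 * 18.1 = 217.2
SA = 217.2 * pi
SA = 682.35
682.35 ft^2


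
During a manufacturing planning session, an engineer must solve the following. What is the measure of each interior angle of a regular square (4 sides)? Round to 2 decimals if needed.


Shape: regular square (4 sides)
Formula: interior angle = (n - 2) * 180 / n
(n - 2) = 2
(n - 2) * 180 = 360
angle = 360 / 4
angle = 90
90 degrees


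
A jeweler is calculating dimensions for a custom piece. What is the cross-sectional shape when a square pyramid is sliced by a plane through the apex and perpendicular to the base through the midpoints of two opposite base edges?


Solid: square pyramid
Cutting plane: through the apex and perpendicular to the base through the midpoints of two opposite base edges
Visualize the intersection of the plane with the solid's surface.
The boundary of the cut region is a isosceles triangle.
isosceles triangle


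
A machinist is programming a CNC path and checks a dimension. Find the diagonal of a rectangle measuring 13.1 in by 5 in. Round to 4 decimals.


Shape: rectangle (diagonal via Pythagoras)
Sides: 13.1 in and 5 in
Formula: d = sqrt(l^2 + w^2)
l^2 = 171.61, w^2 = 25
l^2 + w^2 = 196.61
d = sqrt(196.61)
d = 14.0218
14.0218 in


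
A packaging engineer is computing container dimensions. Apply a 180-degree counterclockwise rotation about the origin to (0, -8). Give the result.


Transformation: rotation about the origin
Original point: (0, -8)
Rule for 180 deg: (x, y) -> (-x, -y)
Apply: (0, -8) -> (0, 8)
(0, 8)


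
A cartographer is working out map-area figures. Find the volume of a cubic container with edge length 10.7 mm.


Shape: cube
Side s = 10.7 mm
Formula: V = s^3
V = 10.7 * 10.7 * 10.7
V = 114.49 * 10.7
V = 1225.043
1225.043 mm^3


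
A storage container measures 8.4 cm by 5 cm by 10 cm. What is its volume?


Shape: rectangular prism
l = 8.4 cm, w = 5 cm, h = 10 cm
Formula: V = l * w * h
V = 8.4 * 5 * 10
V = 42 * 10
V = 420
420 cm^3


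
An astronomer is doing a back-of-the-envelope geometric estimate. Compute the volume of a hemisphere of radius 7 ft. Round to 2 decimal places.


Shape: hemisphere (half of a sphere)
Radius r = 7 ft
Formula: V = (1/2) * (4/3) * pi * r^3 = (2/3) * pi * r^3
r^3 = 343
(2/3) * 343 = 228.666667
V = 228.666667 * pi
V = 718.38
718.38 ft^3


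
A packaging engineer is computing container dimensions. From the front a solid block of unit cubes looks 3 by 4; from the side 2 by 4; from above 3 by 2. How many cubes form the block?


Orthographic views of a solid rectangular block:
Front view 3 x 4 -> length = 3, height = 4
Side view 2 x 4 -> width = 2, height = 4 (consistent)
Top view 3 x 2 -> confirms length = 3, width = 2
The block is 3 x 2 x 4.
Total unit cubes = 3 * 2 * 4 = 24
24 unit cubes


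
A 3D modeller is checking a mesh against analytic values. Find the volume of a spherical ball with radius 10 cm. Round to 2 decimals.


Shape: sphere
Radius r = 10 cm
Formula: V = (4/3) * pi * r^3
r^3 = 1000
(4/3) * 1000 = 1333.333333
V = 1333.333333 * pi
V = 4188.79
4188.79 cm^3


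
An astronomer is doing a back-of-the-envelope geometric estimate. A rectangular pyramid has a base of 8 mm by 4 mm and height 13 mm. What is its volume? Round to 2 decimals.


Shape: rectangular pyramid
Base: 8 mm x 4 mm, Height h = 13 mm
Formula: V = (1/3) * base_area * h
base_area = 8 * 4 = 32
base_area * h = 32 * 13 = 416
V = 416 / 3
V = 138.67
138.67 mm^3


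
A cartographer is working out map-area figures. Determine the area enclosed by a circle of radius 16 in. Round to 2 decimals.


Shape: circle
Radius r = 16 in
Formula: A = pi * r^2
r^2 = 16^2 = 256
A = pi * 256
A = 804.25
804.25 in^2


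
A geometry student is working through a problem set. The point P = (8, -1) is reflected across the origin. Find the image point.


Transformation: reflection
Original point: (8, -1)
Rule for reflection through the origin: (x, y) -> (-x, -y)
Apply: (8, -1) -> (-8, 1)
(-8, 1)


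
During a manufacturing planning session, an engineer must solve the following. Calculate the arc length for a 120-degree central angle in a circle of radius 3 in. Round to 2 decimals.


Shape: circular arc
Radius r = 3 in, Angle = 120 degrees
Formula: L = (angle/360) * 2 * pi * r
2 * pi * r = 6 * pi
L = (120/360) * 6 * pi
L = 2 * pi
L = 6.28
6.28 in


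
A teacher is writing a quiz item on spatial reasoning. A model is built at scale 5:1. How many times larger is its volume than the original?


Linear scale factor k = 5
Rule: under a linear scaling by k, volumes scale by k^3.
k^3 = 5 * 5 * 5
k^3 = 25 * 5
k^3 = 125
Volume scales by a factor of 125.
125 (dimensionless)


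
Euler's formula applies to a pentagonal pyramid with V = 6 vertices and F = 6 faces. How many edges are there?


Polyhedron: pentagonal pyramid
Euler's formula for convex polyhedra: V - E + F = 2
Given: V = 6 vertices and F = 6 faces
Solve for E:
E = V + F - 2 = 6 + 6 - 2 = 10
10 edges


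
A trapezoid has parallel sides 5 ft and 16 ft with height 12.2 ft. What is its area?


Shape: trapezoid
Parallel sides a = 5 ft, b = 16 ft; Height h = 12.2 ft
Formula: A = (a + b) * h / 2
a + b = 5 + 16 = 21
A = 21 * 12.2 / 2
A = 256.2 / 2
A = 128.1
128.1 ft^2


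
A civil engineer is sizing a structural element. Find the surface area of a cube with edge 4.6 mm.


Shape: cube
Side s = 4.6 mm
A cube has 6 square faces.
Formula: SA = 6 * s^2
s^2 = 21.16
SA = 6 * 21.16
SA = 126.96
126.96 mm^2


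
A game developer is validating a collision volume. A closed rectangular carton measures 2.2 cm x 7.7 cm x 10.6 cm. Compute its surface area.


Shape: rectangular prism
l = 2.2 cm, w = 7.7 cm, h = 10.6 cm
Formula: SA = 2(lw + lh + wh)
lw = 16.94, lh = 23.32, wh = 81.62
lw + lh + wh = 121.88
SA = 2 * 121.88
SA = 243.76
243.76 cm^2


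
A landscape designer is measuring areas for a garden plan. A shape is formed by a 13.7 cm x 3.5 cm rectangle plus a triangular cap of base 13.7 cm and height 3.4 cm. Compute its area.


Composite shape: rectangle + triangle
Rectangle area = 13.7 * 3.5 = 47.95
Triangle area = 0.5 * 13.7 * 3.4 = 23.29
Total = 47.95 + 23.29
Total = 71.24
71.24 cm^2


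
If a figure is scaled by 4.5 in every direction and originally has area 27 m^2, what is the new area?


Linear scale factor k = 4.5
Original area = 27 m^2
Rule: under a linear scaling by k, areas scale by k^2.
k^2 = 4.5^2 = 20.25
New area = 27 * 20.25
New area = 546.75
546.75 m^2


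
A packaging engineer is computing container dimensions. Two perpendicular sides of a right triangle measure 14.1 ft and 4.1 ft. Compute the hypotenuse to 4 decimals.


Shape: right triangle
Legs a = 14.1 ft, b = 4.1 ft
Formula: c = sqrt(a^2 + b^2)
a^2 = 198.81, b^2 = 16.81
a^2 + b^2 = 215.62
c = sqrt(215.62)
c = 14.684
14.684 ft


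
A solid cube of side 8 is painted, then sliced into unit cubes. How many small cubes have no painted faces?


Large cube: 8 x 8 x 8, cut into unit cubes.
n = 8, so n - 2 = 6
Unpainted cubes form the interior (n - 2)^3 block.
(n - 2)^3 = 6^3 = 216
216 unit cubes


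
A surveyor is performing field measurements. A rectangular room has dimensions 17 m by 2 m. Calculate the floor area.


Shape: rectangle
Length l = 17 m, Width w = 2 m
Formula: A = l * w
A = 17 * 2
A = 34
34 m^2


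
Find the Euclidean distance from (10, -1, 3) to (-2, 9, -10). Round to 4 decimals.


3D distance between two points
P1 = (10, -1, 3), P2 = (-2, 9, -10)
Formula: d = sqrt((x2-x1)^2 + (y2-y1)^2 + (z2-z1)^2)
dx = -2 - 10 = -12
dy = 9 - -1 = 10
dz = -10 - 3 = -13
dx^2 + dy^2 + dz^2 = 144 + 100 + 169 = 413
d = sqrt(413)
d = 20.3224
20.3224 units


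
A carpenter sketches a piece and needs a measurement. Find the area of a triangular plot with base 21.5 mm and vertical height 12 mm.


Shape: triangle
Base b = 21.5 mm, Height h = 12 mm
Formula: A = (1/2) * b * h
A = 0.5 * 21.5 * 12
A = 0.5 * 258
A = 129
129 mm^2


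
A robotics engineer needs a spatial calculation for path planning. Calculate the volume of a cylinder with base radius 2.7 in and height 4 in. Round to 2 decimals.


Shape: cylinder
Radius r = 2.7 in, Height h = 4 in
Formula: V = pi * r^2 * h
r^2 = 7.29
V = pi * 7.29 * 4
V = 29.16 * pi
V = 91.61
91.61 in^3


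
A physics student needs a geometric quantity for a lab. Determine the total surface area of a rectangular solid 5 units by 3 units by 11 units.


Shape: rectangular prism
l = 5 units, w = 3 units, h = 11 units
Formula: SA = 2(lw + lh + wh)
lw = 15, lh = 55, wh = 33
lw + lh + wh = 103
SA = 2 * 103
SA = 206
206 units^2


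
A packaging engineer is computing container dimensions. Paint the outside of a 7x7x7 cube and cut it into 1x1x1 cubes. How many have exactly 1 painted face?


Large cube: 7 x 7 x 7, cut into unit cubes.
n = 7, so n - 2 = 5
Cubes with 1 painted face lie in the interior of each face.
A cube has 6 faces; each contributes (n - 2)^2 = 25 such cubes.
Count = 6 * 25 = 150
150 unit cubes


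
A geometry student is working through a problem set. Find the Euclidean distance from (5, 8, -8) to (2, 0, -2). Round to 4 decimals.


3D distance between two points
P1 = (5, 8, -8), P2 = (2, 0, -2)
Formula: d = sqrt((x2-x1)^2 + (y2-y1)^2 + (z2-z1)^2)
dx = 2 - 5 = -3
dy = 0 - 8 = -8
dz = -2 - -8 = 6
dx^2 + dy^2 + dz^2 = 9 + 64 + 36 = 109
d = sqrt(109)
d = 10.4403
10.4403 units


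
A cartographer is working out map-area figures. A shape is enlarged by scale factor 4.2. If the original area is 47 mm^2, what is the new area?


Linear scale factor k = 4.2
Original area = 47 mm^2
Rule: under a linear scaling by k, areas scale by k^2.
k^2 = 4.2^2 = 17.64
New area = 47 * 17.64
New area = 829.08
829.08 mm^2


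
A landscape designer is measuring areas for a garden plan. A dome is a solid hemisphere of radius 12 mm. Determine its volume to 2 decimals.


Shape: hemisphere (half of a sphere)
Radius r = 12 mm
Formula: V = (1/2) * (4/3) * pi * r^3 = (2/3) * pi * r^3
r^3 = 1728
(2/3) * 1728 = 1152
V = 1152 * pi
V = 3619.11
3619.11 mm^3


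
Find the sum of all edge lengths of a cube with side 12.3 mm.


Shape: cube
Side s = 12.3 mm
A cube has 12 edges, all equal.
Formula: total edge length = 12 * s
Total = 12 * 12.3
Total = 147.6
147.6 mm


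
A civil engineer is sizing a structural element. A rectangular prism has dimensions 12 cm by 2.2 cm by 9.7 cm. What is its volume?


Shape: rectangular prism
l = 12 cm, w = 2.2 cm, h = 9.7 cm
Formula: V = l * w * h
V = 12 * 2.2 * 9.7
V = 26.4 * 9.7
V = 256.08
256.08 cm^3


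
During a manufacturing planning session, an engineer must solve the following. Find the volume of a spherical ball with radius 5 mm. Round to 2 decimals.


Shape: sphere
Radius r = 5 mm
Formula: V = (4/3) * pi * r^3
r^3 = 125
(4/3) * 125 = 166.666667
V = 166.666667 * pi
V = 523.6
523.6 mm^3


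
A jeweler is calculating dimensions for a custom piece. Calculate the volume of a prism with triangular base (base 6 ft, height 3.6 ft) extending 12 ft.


Shape: triangular prism
Triangle base = 6 ft, triangle height = 3.6 ft, prism length L = 12 ft
Formula: V = (1/2 * b * h_tri) * L
Cross-section area = 0.5 * 6 * 3.6 = 10.8
V = 10.8 * 12
V = 129.6
129.6 ft^3


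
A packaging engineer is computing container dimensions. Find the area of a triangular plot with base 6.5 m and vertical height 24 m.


Shape: triangle
Base b = 6.5 m, Height h = 24 m
Formula: A = (1/2) * b * h
A = 0.5 * 6.5 * 24
A = 0.5 * 156
A = 78
78 m^2


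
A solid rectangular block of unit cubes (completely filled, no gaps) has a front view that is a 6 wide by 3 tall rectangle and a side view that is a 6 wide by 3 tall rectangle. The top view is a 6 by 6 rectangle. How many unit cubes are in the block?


Orthographic views of a solid rectangular block:
Front view 6 x 3 -> length = 6, height = 3
Side view 6 x 3 -> width = 6, height = 3 (consistent)
Top view 6 x 6 -> confirms length = 6, width = 6
The block is 6 x 6 x 3.
Total unit cubes = 6 * 6 * 3 = 108
108 unit cubes


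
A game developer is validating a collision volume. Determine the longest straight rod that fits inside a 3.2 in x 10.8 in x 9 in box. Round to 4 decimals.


Shape: rectangular box (space diagonal)
l = 3.2 in, w = 10.8 in, h = 9 in
Visualize: the diagonal of the base, then a right triangle with that diagonal and the height.
Formula: d = sqrt(l^2 + w^2 + h^2)
l^2 + w^2 + h^2 = 10.24 + 116.64 + 81 = 207.88
d = sqrt(207.88)
d = 14.418
14.418 in


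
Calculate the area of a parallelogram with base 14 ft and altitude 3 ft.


Shape: parallelogram
Base b = 14 ft, Height h = 3 ft
Formula: A = b * h
A = 14 * 3
A = 42
42 ft^2


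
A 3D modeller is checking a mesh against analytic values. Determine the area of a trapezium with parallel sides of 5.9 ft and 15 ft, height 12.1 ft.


Shape: trapezoid
Parallel sides a = 5.9 ft, b = 15 ft; Height h = 12.1 ft
Formula: A = (a + b) * h / 2
a + b = 5.9 + 15 = 20.9
A = 20.9 * 12.1 / 2
A = 252.89 / 2
A = 126.445
126.445 ft^2


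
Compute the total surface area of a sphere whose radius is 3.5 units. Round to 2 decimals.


Shape: sphere
Radius r = 3.5 units
Formula: SA = 4 * pi * r^2
r^2 = 12.25
SA = 4 * pi * 12.25
SA = 49 * pi
SA = 153.94
153.94 units^2


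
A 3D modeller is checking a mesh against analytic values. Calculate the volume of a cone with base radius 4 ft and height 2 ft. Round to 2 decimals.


Shape: cone
Radius r = 4 ft, Height h = 2 ft
Formula: V = (1/3) * pi * r^2 * h
r^2 = 16
pi * r^2 * h = pi * 16 * 2 = 32 * pi
V = 32 * pi / 3
V = 33.51
33.51 ft^3


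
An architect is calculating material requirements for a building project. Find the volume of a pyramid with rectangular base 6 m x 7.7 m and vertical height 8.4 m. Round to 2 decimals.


Shape: rectangular pyramid
Base: 6 m x 7.7 m, Height h = 8.4 m
Formula: V = (1/3) * base_area * h
base_area = 6 * 7.7 = 46.2
base_area * h = 46.2 * 8.4 = 388.08
V = 388.08 / 3
V = 129.36
129.36 m^3
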